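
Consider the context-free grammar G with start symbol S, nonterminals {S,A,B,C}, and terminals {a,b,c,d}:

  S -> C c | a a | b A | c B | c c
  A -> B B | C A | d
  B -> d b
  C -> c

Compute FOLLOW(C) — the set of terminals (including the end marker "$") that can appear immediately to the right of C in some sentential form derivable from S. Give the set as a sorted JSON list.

Compute FIRST by fixpoint:
pass 1:
  A via A→d: +{d}
  B via B→d b: +{d}
  C via C→c: +{c}
  S via S→C c: +{c}
  S via S→a a: +{a}
  S via S→b A: +{b}
  S: {a,b,c}  A: {d}  B: {d}  C: {c}
pass 2:
  A via A→C A: +{c}
  S: {a,b,c}  A: {c,d}  B: {d}  C: {c}
pass 3: done
  S: {a,b,c}  A: {c,d}  B: {d}  C: {c}

FOLLOW sets:
seed FOLLOW(S) with $
iter 1:
  A→B B: FOLLOW(B) ⊇ FIRST(B) = {d}; new: +{d}
  A→C A: FOLLOW(C) ⊇ FIRST(A) = {c,d}; new: +{c,d}
  S→b A: FOLLOW(A) ⊇ FOLLOW(S) ⊇ {$}; new: +{$}
  S→c B: FOLLOW(B) ⊇ FOLLOW(S) ⊇ {$}; new: +{$}
  FOLLOW[S]={$}  FOLLOW[A]={$}  FOLLOW[B]={$,d}  FOLLOW[C]={c,d}
iter 2: — fixpoint
  FOLLOW[S]={$}  FOLLOW[A]={$}  FOLLOW[B]={$,d}  FOLLOW[C]={c,d}

FOLLOW(C) = ["c", "d"]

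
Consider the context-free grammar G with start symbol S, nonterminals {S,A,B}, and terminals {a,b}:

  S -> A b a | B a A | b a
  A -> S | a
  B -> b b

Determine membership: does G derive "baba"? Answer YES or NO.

CNF form of G:
  S -> A X4 | B X5 | T0 T1
  A -> A X2 | B X3 | T0 T1 | a
  B -> T0 T0
  T0 -> b
  T1 -> a
  X2 -> T0 T1
  X3 -> T1 A
  X4 -> T0 T1
  X5 -> T1 A

Fill CYK table bottom-up:
  T[0,0] 'b' = {T0}  orig:{}
  T[1,1] 'a' = {A,T1}  orig:{A}
  T[2,2] 'b' = {T0}  orig:{}
  T[3,3] 'a' = {A,T1}  orig:{A}
  T[0,1] 'ba' = {A,S,X2,X4}  orig:{A,S}
  T[1,2] 'ab' = ∅
  T[2,3] 'ba' = {A,S,X2,X4}  orig:{A,S}
  T[0,2] 'bab' = ∅
  T[1,3] 'aba' = {A,S,X3,X5}  orig:{A,S}
  T[0,3] 'baba' = {A,S}

S ∈ T[0,3] ⇒ YES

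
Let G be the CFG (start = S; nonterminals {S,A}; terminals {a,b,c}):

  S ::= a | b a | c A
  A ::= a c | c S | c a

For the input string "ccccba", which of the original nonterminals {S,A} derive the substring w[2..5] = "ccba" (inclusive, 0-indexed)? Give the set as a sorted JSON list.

Convert to CNF:
  S -> T1 A | T2 T0 | a
  A -> T0 T1 | T1 S | T1 T0
  T0 -> a
  T1 -> c
  T2 -> b

Fill CYK table bottom-up (cells [i..j] with 2 ≤ i ≤ j ≤ 5 only):
  cell(2,2) c: {T1}  orig:{}
  cell(3,3) c: {T1}  orig:{}
  cell(4,4) b: {T2}  orig:{}
  cell(5,5) a: {S,T0}  orig:{S}
  cell(2,3) cc: ∅
  cell(3,4) cb: ∅
  cell(4,5) ba: {S}
  cell(2,4) ccb: ∅
  cell(3,5) cba: {A}
  cell(2,5) ccba: {S}

Original NTs in T[2,5] deriving "ccba": ["S"]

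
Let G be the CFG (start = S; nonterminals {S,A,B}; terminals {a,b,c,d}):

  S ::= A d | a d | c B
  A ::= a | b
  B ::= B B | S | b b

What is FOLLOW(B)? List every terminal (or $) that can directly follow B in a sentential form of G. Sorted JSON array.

Compute FIRST by fixpoint:
round 1:
  A via A→a: +{a}
  A via A→b: +{b}
  B via B→b b: +{b}
  S via S→A d: +{a,b}
  S via S→c B: +{c}
  S: {a,b,c}  A: {a,b}  B: {b}
round 2:
  B via B→S: +{a,c}
  S: {a,b,c}  A: {a,b}  B: {a,b,c}
round 3: (stable)
  S: {a,b,c}  A: {a,b}  B: {a,b,c}

FOLLOW iteration:
seed FOLLOW(S) with $
[1]
  B→B B: FOLLOW(B) ⊇ FIRST(B) = {a,b,c}; new: +{a,b,c}
  B→S: FOLLOW(S) ⊇ FOLLOW(B) ⊇ {a,b,c}; new: +{a,b,c}
  S→A d: FOLLOW(A) ⊇ FIRST(d) = {d}; new: +{d}
  S→c B: FOLLOW(B) ⊇ FOLLOW(S) ⊇ {$,a,b,c}; new: +{$}
  FOLLOW(S)={$,a,b,c}  FOLLOW(A)={d}  FOLLOW(B)={$,a,b,c}
[2] — fixpoint
  FOLLOW(S)={$,a,b,c}  FOLLOW(A)={d}  FOLLOW(B)={$,a,b,c}

FOLLOW(B) = ["$", "a", "b", "c"]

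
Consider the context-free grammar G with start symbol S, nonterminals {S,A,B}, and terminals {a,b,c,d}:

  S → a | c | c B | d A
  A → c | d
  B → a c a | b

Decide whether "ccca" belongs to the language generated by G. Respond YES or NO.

Convert to CNF:
  S -> T1 B | T2 A | a | c
  A -> c | d
  B -> T0 X3 | b
  T0 -> a
  T1 -> c
  T2 -> d
  X3 -> T1 T0

CYK table (by increasing span):
  [0..0]={A,S,T1}  "c"  orig:{A,S}
  [1..1]={A,S,T1}  "c"  orig:{A,S}
  [2..2]={A,S,T1}  "c"  orig:{A,S}
  [3..3]={S,T0}  "a"  orig:{S}
  [0..1]=∅  "cc"
  [1..2]=∅  "cc"
  [2..3]={X3}  "ca"  orig:{}
  [0..2]=∅  "ccc"
  [1..3]=∅  "cca"
  [0..3]=∅  "ccca"

S ∉ T[0,3] ⇒ NO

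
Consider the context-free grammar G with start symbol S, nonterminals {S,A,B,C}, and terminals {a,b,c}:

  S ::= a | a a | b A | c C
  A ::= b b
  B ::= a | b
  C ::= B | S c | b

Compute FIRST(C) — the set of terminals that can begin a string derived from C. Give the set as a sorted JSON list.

FIRST iteration:
pass 1:
  A via A→b b: +{b}
  B via B→a: +{a}
  B via B→b: +{b}
  C via C→B: +{a,b}
  S via S→a: +{a}
  S via S→b A: +{b}
  S via S→c C: +{c}
  FIRST[S]={a,b,c}  FIRST[A]={b}  FIRST[B]={a,b}  FIRST[C]={a,b}
pass 2:
  C via C→S c: +{c}
  FIRST[S]={a,b,c}  FIRST[A]={b}  FIRST[B]={a,b}  FIRST[C]={a,b,c}
pass 3: (no change)
  FIRST[S]={a,b,c}  FIRST[A]={b}  FIRST[B]={a,b}  FIRST[C]={a,b,c}

FIRST(C) = ["a", "b", "c"]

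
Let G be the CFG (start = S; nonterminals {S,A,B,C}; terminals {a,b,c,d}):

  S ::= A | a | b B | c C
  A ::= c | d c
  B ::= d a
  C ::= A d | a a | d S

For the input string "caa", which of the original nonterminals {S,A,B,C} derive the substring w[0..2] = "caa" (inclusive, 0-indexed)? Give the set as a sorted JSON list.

Convert to CNF:
  S -> T0 T1 | T1 C | T3 B | a | c
  A -> T0 T1 | c
  B -> T0 T2
  C -> A T0 | T0 S | T2 T2
  T0 -> d
  T1 -> c
  T2 -> a
  T3 -> b

Fill CYK table bottom-up (cells [i..j] with 0 ≤ i ≤ j ≤ 2 only):
  T[0,0] 'c' = {A,S,T1}  orig:{A,S}
  T[1,1] 'a' = {S,T2}  orig:{S}
  T[2,2] 'a' = {S,T2}  orig:{S}
  T[0,1] 'ca' = ∅
  T[1,2] 'aa' = {C}
  T[0,2] 'caa' = {S}

Original NTs in T[0,2] deriving "caa": ["S"]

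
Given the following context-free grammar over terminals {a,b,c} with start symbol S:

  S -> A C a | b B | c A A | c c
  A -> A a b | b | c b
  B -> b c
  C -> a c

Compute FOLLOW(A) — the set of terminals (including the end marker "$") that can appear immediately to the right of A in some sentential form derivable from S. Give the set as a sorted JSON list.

FIRST iteration:
[1]
  A via A→b: +{b}
  A via A→c b: +{c}
  B via B→b c: +{b}
  C via C→a c: +{a}
  S via S→A C a: +{b,c}
  FIRST[S]={b,c}  FIRST[A]={b,c}  FIRST[B]={b}  FIRST[C]={a}
[2] done
  FIRST[S]={b,c}  FIRST[A]={b,c}  FIRST[B]={b}  FIRST[C]={a}

FOLLOW iteration:
initialize: $ ∈ FOLLOW(S)
[1]
  A→A a b: FOLLOW(A) ⊇ FIRST(a) = {a}; new: +{a}
  S→A C a: FOLLOW(C) ⊇ FIRST(a) = {a}; new: +{a}
  S→b B: FOLLOW(B) ⊇ FOLLOW(S) ⊇ {$}; new: +{$}
  S→c A A: FOLLOW(A) ⊇ FIRST(A) = {b,c}; new: +{b,c}
  S→c A A: FOLLOW(A) ⊇ FOLLOW(S) ⊇ {$}; new: +{$}
  FOLLOW(S)={$}  FOLLOW(A)={$,a,b,c}  FOLLOW(B)={$}  FOLLOW(C)={a}
[2] done
  FOLLOW(S)={$}  FOLLOW(A)={$,a,b,c}  FOLLOW(B)={$}  FOLLOW(C)={a}

FOLLOW(A) = ["$", "a", "b", "c"]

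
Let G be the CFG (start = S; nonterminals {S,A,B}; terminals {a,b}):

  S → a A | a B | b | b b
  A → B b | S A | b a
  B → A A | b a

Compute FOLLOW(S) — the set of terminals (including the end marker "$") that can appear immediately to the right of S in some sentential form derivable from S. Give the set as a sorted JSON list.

FIRST iteration:
iter 1:
  A via A→b a: +{b}
  B via B→A A: +{b}
  S via S→a A: +{a}
  S via S→b: +{b}
  FIRST(S)={a,b}  FIRST(A)={b}  FIRST(B)={b}
iter 2:
  A via A→S A: +{a}
  B via B→A A: +{a}
  FIRST(S)={a,b}  FIRST(A)={a,b}  FIRST(B)={a,b}
iter 3: (stable)
  FIRST(S)={a,b}  FIRST(A)={a,b}  FIRST(B)={a,b}

FOLLOW sets:
FOLLOW(S) := {$}
[1]
  A→B b: FOLLOW(B) ⊇ FIRST(b) = {b}; new: +{b}
  A→S A: FOLLOW(S) ⊇ FIRST(A) = {a,b}; new: +{a,b}
  B→A A: FOLLOW(A) ⊇ FIRST(A) = {a,b}; new: +{a,b}
  S→a A: FOLLOW(A) ⊇ FOLLOW(S) ⊇ {$,a,b}; new: +{$}
  S→a B: FOLLOW(B) ⊇ FOLLOW(S) ⊇ {$,a,b}; new: +{$,a}
  FOLLOW(S)={$,a,b}  FOLLOW(A)={$,a,b}  FOLLOW(B)={$,a,b}
[2] (stable)
  FOLLOW(S)={$,a,b}  FOLLOW(A)={$,a,b}  FOLLOW(B)={$,a,b}

FOLLOW(S) = ["$", "a", "b"]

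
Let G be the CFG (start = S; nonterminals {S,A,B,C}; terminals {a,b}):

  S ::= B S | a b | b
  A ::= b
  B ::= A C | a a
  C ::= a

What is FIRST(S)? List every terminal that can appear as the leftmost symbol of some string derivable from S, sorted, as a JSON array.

FIRST iteration:
pass 1:
  A via A→b: +{b}
  B via B→A C: +{b}
  B via B→a a: +{a}
  C via C→a: +{a}
  S via S→B S: +{a,b}
  S: {a,b}  A: {b}  B: {a,b}  C: {a}
pass 2: — fixpoint
  S: {a,b}  A: {b}  B: {a,b}  C: {a}

FIRST(S) = ["a", "b"]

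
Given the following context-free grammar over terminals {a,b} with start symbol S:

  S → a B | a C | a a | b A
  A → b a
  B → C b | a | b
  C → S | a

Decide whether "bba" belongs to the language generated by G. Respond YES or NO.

Convert to CNF:
  S -> T0 A | T1 B | T1 C | T1 T1
  A -> T0 T1
  B -> C T0 | a | b
  C -> T0 A | T1 B | T1 C | T1 T1 | a
  T0 -> b
  T1 -> a

CYK table (by increasing span):
  cell(0,0) b: {B,T0}  orig:{B}
  cell(1,1) b: {B,T0}  orig:{B}
  cell(2,2) a: {B,C,T1}  orig:{B,C}
  cell(0,1) bb: ∅
  cell(1,2) ba: {A}
  cell(0,2) bba: {C,S}

S ∈ T[0,2] ⇒ YES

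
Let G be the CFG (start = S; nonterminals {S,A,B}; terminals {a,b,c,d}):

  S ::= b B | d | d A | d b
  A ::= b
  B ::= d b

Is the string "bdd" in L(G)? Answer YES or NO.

CNF form of G:
  S -> T0 A | T0 T1 | T1 B | d
  A -> b
  B -> T0 T1
  T0 -> d
  T1 -> b

CYK fill:
  [0..0]={A,T1}  "b"  orig:{A}
  [1..1]={S,T0}  "d"  orig:{S}
  [2..2]={S,T0}  "d"  orig:{S}
  [0..1]=∅  "bd"
  [1..2]=∅  "dd"
  [0..2]=∅  "bdd"

S ∉ T[0,2] ⇒ NO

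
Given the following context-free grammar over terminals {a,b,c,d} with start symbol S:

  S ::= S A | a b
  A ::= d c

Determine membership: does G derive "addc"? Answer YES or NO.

Convert to CNF:
  S -> S A | T2 T3
  A -> T0 T1
  T0 -> d
  T1 -> c
  T2 -> a
  T3 -> b

Fill CYK table bottom-up:
  cell(0,0) a: {T2}  orig:{}
  cell(1,1) d: {T0}  orig:{}
  cell(2,2) d: {T0}  orig:{}
  cell(3,3) c: {T1}  orig:{}
  cell(0,1) ad: ∅
  cell(1,2) dd: ∅
  cell(2,3) dc: {A}
  cell(0,2) add: ∅
  cell(1,3) ddc: ∅
  cell(0,3) addc: ∅

S ∉ T[0,3] ⇒ NO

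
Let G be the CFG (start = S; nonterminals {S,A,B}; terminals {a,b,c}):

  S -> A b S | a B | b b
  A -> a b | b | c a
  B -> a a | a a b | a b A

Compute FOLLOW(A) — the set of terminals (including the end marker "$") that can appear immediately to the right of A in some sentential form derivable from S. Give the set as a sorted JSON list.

FIRST iteration:
iter 1:
  A via A→a b: +{a}
  A via A→b: +{b}
  A via A→c a: +{c}
  B via B→a a: +{a}
  S via S→A b S: +{a,b,c}
  FIRST(S)={a,b,c}  FIRST(A)={a,b,c}  FIRST(B)={a}
iter 2: (stable)
  FIRST(S)={a,b,c}  FIRST(A)={a,b,c}  FIRST(B)={a}

FOLLOW iteration:
seed FOLLOW(S) with $
round 1:
  S→A b S: FOLLOW(A) ⊇ FIRST(b) = {b}; new: +{b}
  S→a B: FOLLOW(B) ⊇ FOLLOW(S) ⊇ {$}; new: +{$}
  S: {$}  A: {b}  B: {$}
round 2:
  B→a b A: FOLLOW(A) ⊇ FOLLOW(B) ⊇ {$}; new: +{$}
  S: {$}  A: {$,b}  B: {$}
round 3: — fixpoint
  S: {$}  A: {$,b}  B: {$}

FOLLOW(A) = ["$", "b"]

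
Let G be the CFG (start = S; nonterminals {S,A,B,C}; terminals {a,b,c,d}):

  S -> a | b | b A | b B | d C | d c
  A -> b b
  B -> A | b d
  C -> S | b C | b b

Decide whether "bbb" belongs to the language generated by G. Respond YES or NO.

CNF form of G:
  S -> T0 A | T0 B | T1 C | T1 T2 | a | b
  A -> T0 T0
  B -> T0 T0 | T0 T1
  C -> T0 A | T0 B | T0 C | T0 T0 | T1 C | T1 T2 | a | b
  T0 -> b
  T1 -> d
  T2 -> c

Fill CYK table bottom-up:
  T[0,0] 'b' = {C,S,T0}  orig:{C,S}
  T[1,1] 'b' = {C,S,T0}  orig:{C,S}
  T[2,2] 'b' = {C,S,T0}  orig:{C,S}
  T[0,1] 'bb' = {A,B,C}
  T[1,2] 'bb' = {A,B,C}
  T[0,2] 'bbb' = {C,S}

S ∈ T[0,2] ⇒ YES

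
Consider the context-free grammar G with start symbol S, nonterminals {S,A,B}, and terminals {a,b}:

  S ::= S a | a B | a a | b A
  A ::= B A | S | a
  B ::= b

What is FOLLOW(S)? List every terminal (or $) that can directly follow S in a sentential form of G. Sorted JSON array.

Compute FIRST by fixpoint:
iter 1:
  A via A→a: +{a}
  B via B→b: +{b}
  S via S→a B: +{a}
  S via S→b A: +{b}
  S: {a,b}  A: {a}  B: {b}
iter 2:
  A via A→B A: +{b}
  S: {a,b}  A: {a,b}  B: {b}
iter 3: (no change)
  S: {a,b}  A: {a,b}  B: {b}

FOLLOW iteration:
seed FOLLOW(S) with $
round 1:
  A→B A: FOLLOW(B) ⊇ FIRST(A) = {a,b}; new: +{a,b}
  S→S a: FOLLOW(S) ⊇ FIRST(a) = {a}; new: +{a}
  S→a B: FOLLOW(B) ⊇ FOLLOW(S) ⊇ {$,a}; new: +{$}
  S→b A: FOLLOW(A) ⊇ FOLLOW(S) ⊇ {$,a}; new: +{$,a}
  FOLLOW(S)={$,a}  FOLLOW(A)={$,a}  FOLLOW(B)={$,a,b}
round 2: (no change)
  FOLLOW(S)={$,a}  FOLLOW(A)={$,a}  FOLLOW(B)={$,a,b}

FOLLOW(S) = ["$", "a"]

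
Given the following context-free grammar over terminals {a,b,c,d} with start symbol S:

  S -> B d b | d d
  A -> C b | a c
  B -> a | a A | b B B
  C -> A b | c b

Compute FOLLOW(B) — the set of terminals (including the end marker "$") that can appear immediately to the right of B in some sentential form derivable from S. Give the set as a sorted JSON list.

Compute FIRST by fixpoint:
pass 1:
  A via A→a c: +{a}
  B via B→a: +{a}
  B via B→b B B: +{b}
  C via C→A b: +{a}
  C via C→c b: +{c}
  S via S→B d b: +{a,b}
  S via S→d d: +{d}
  FIRST(S)={a,b,d}  FIRST(A)={a}  FIRST(B)={a,b}  FIRST(C)={a,c}
pass 2:
  A via A→C b: +{c}
  FIRST(S)={a,b,d}  FIRST(A)={a,c}  FIRST(B)={a,b}  FIRST(C)={a,c}
pass 3: (no change)
  FIRST(S)={a,b,d}  FIRST(A)={a,c}  FIRST(B)={a,b}  FIRST(C)={a,c}

FOLLOW iteration:
FOLLOW(S) := {$}
iter 1:
  A→C b: FOLLOW(C) ⊇ FIRST(b) = {b}; new: +{b}
  B→b B B: FOLLOW(B) ⊇ FIRST(B) = {a,b}; new: +{a,b}
  C→A b: FOLLOW(A) ⊇ FIRST(b) = {b}; new: +{b}
  S→B d b: FOLLOW(B) ⊇ FIRST(d) = {d}; new: +{d}
  S: {$}  A: {b}  B: {a,b,d}  C: {b}
iter 2:
  B→a A: FOLLOW(A) ⊇ FOLLOW(B) ⊇ {a,b,d}; new: +{a,d}
  S: {$}  A: {a,b,d}  B: {a,b,d}  C: {b}
iter 3: done
  S: {$}  A: {a,b,d}  B: {a,b,d}  C: {b}

FOLLOW(B) = ["a", "b", "d"]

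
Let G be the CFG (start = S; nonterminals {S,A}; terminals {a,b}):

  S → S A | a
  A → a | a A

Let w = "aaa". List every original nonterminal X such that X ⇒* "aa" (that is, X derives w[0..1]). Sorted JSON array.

Convert to CNF:
  S -> S A | a
  A -> T0 A | a
  T0 -> a

CYK table (by increasing span) (cells [i..j] with 0 ≤ i ≤ j ≤ 1 only):
  T[0,0] 'a' = {A,S,T0}  orig:{A,S}
  T[1,1] 'a' = {A,S,T0}  orig:{A,S}
  T[0,1] 'aa' = {A,S}

Original NTs in T[0,1] deriving "aa": ["A", "S"]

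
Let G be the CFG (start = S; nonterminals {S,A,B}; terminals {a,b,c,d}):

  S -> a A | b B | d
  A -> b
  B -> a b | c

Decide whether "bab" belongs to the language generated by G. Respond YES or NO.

Convert to CNF:
  S -> T0 A | T1 B | d
  A -> b
  B -> T0 T1 | c
  T0 -> a
  T1 -> b

CYK fill:
  T[0,0] 'b' = {A,T1}  orig:{A}
  T[1,1] 'a' = {T0}  orig:{}
  T[2,2] 'b' = {A,T1}  orig:{A}
  T[0,1] 'ba' = ∅
  T[1,2] 'ab' = {B,S}
  T[0,2] 'bab' = {S}

S ∈ T[0,2] ⇒ YES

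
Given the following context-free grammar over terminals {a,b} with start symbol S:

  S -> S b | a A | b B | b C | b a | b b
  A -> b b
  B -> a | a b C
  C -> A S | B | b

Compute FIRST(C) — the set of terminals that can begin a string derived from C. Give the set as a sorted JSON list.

FIRST iteration:
round 1:
  A via A→b b: +{b}
  B via B→a: +{a}
  C via C→A S: +{b}
  C via C→B: +{a}
  S via S→a A: +{a}
  S via S→b B: +{b}
  FIRST[S]={a,b}  FIRST[A]={b}  FIRST[B]={a}  FIRST[C]={a,b}
round 2: (stable)
  FIRST[S]={a,b}  FIRST[A]={b}  FIRST[B]={a}  FIRST[C]={a,b}

FIRST(C) = ["a", "b"]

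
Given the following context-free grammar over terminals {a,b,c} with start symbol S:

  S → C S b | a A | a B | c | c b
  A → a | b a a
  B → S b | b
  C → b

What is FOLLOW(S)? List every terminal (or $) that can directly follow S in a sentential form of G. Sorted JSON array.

Compute FIRST by fixpoint:
[1]
  A via A→a: +{a}
  A via A→b a a: +{b}
  B via B→b: +{b}
  C via C→b: +{b}
  S via S→C S b: +{b}
  S via S→a A: +{a}
  S via S→c: +{c}
  S: {a,b,c}  A: {a,b}  B: {b}  C: {b}
[2]
  B via B→S b: +{a,c}
  S: {a,b,c}  A: {a,b}  B: {a,b,c}  C: {b}
[3] (no change)
  S: {a,b,c}  A: {a,b}  B: {a,b,c}  C: {b}

FOLLOW sets:
FOLLOW(S) := {$}
round 1:
  B→S b: FOLLOW(S) ⊇ FIRST(b) = {b}; new: +{b}
  S→C S b: FOLLOW(C) ⊇ FIRST(S) = {a,b,c}; new: +{a,b,c}
  S→a A: FOLLOW(A) ⊇ FOLLOW(S) ⊇ {$,b}; new: +{$,b}
  S→a B: FOLLOW(B) ⊇ FOLLOW(S) ⊇ {$,b}; new: +{$,b}
  FOLLOW(S)={$,b}  FOLLOW(A)={$,b}  FOLLOW(B)={$,b}  FOLLOW(C)={a,b,c}
round 2: (no change)
  FOLLOW(S)={$,b}  FOLLOW(A)={$,b}  FOLLOW(B)={$,b}  FOLLOW(C)={a,b,c}

FOLLOW(S) = ["$", "b"]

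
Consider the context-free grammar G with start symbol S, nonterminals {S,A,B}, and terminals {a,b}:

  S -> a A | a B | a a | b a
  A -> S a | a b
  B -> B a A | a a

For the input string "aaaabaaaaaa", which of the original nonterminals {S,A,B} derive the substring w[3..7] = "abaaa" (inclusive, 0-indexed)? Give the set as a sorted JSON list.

Convert to CNF:
  S -> T0 A | T0 B | T0 T0 | T1 T0
  A -> S T0 | T0 T1
  B -> B X2 | T0 T0
  T0 -> a
  T1 -> b
  X2 -> T0 A

Fill CYK table bottom-up, restricted to cells inside w[3..7]:
  T[3,3] 'a' = {T0}  orig:{}
  T[4,4] 'b' = {T1}  orig:{}
  T[5,5] 'a' = {T0}  orig:{}
  T[6,6] 'a' = {T0}  orig:{}
  T[7,7] 'a' = {T0}  orig:{}
  T[3,4] 'ab' = {A}
  T[4,5] 'ba' = {S}
  T[5,6] 'aa' = {B,S}
  T[6,7] 'aa' = {B,S}
  T[3,5] 'aba' = ∅
  T[4,6] 'baa' = {A}
  T[5,7] 'aaa' = {A,S}
  T[3,6] 'abaa' = {S,X2}  orig:{S}
  T[4,7] 'baaa' = ∅
  T[3,7] 'abaaa' = {A}

Original NTs in T[3,7] deriving "abaaa": ["A"]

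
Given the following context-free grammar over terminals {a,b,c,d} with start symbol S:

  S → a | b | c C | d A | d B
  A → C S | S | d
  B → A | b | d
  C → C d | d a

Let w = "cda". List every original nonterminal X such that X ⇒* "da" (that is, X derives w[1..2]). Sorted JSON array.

Convert to CNF:
  S -> T0 C | T1 A | T1 B | a | b
  A -> C S | T0 C | T1 A | T1 B | a | b | d
  B -> C S | T0 C | T1 A | T1 B | a | b | d
  C -> C T1 | T1 T2
  T0 -> c
  T1 -> d
  T2 -> a

CYK table (by increasing span) (cells [i..j] with 1 ≤ i ≤ j ≤ 2 only):
  cell(1,1) d: {A,B,T1}  orig:{A,B}
  cell(2,2) a: {A,B,S,T2}  orig:{A,B,S}
  cell(1,2) da: {A,B,C,S}

Original NTs in T[1,2] deriving "da": ["A", "B", "C", "S"]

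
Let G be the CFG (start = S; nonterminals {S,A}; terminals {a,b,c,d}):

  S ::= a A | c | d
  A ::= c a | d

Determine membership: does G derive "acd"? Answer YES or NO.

Convert to CNF:
  S -> T1 A | c | d
  A -> T0 T1 | d
  T0 -> c
  T1 -> a

Fill CYK table bottom-up:
  T[0,0] 'a' = {T1}  orig:{}
  T[1,1] 'c' = {S,T0}  orig:{S}
  T[2,2] 'd' = {A,S}
  T[0,1] 'ac' = ∅
  T[1,2] 'cd' = ∅
  T[0,2] 'acd' = ∅

S ∉ T[0,2] ⇒ NO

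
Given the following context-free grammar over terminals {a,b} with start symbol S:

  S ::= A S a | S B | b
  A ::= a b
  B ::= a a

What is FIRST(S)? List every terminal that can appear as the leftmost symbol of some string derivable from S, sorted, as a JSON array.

Compute FIRST by fixpoint:
[1]
  A via A→a b: +{a}
  B via B→a a: +{a}
  S via S→A S a: +{a}
  S via S→b: +{b}
  FIRST[S]={a,b}  FIRST[A]={a}  FIRST[B]={a}
[2] (stable)
  FIRST[S]={a,b}  FIRST[A]={a}  FIRST[B]={a}

FIRST(S) = ["a", "b"]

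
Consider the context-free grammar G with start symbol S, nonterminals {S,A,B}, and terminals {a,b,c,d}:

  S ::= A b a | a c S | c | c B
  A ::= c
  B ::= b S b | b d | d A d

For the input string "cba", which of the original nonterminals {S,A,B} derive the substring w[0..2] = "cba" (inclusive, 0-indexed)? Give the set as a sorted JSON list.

Convert to CNF:
  S -> A X6 | T2 X7 | T3 B | c
  A -> c
  B -> T0 T1 | T0 X4 | T1 X5
  T0 -> b
  T1 -> d
  T2 -> a
  T3 -> c
  X4 -> S T0
  X5 -> A T1
  X6 -> T0 T2
  X7 -> T3 S

Fill CYK table bottom-up, restricted to cells inside w[0..2]:
  [0..0]={A,S,T3}  "c"  orig:{A,S}
  [1..1]={T0}  "b"  orig:{}
  [2..2]={T2}  "a"  orig:{}
  [0..1]={X4}  "cb"  orig:{}
  [1..2]={X6}  "ba"  orig:{}
  [0..2]={S}  "cba"

Original NTs in T[0,2] deriving "cba": ["S"]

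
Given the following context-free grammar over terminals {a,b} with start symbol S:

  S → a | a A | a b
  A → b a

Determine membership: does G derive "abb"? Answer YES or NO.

CNF form of G:
  S -> T1 A | T1 T0 | a
  A -> T0 T1
  T0 -> b
  T1 -> a

Fill CYK table bottom-up:
  cell(0,0) a: {S,T1}  orig:{S}
  cell(1,1) b: {T0}  orig:{}
  cell(2,2) b: {T0}  orig:{}
  cell(0,1) ab: {S}
  cell(1,2) bb: ∅
  cell(0,2) abb: ∅

S ∉ T[0,2] ⇒ NO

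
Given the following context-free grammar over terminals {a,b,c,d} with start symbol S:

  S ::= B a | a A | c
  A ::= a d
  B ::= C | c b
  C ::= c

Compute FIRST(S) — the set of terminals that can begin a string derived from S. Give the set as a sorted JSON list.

Compute FIRST by fixpoint:
round 1:
  A via A→a d: +{a}
  B via B→c b: +{c}
  C via C→c: +{c}
  S via S→B a: +{c}
  S via S→a A: +{a}
  FIRST(S)={a,c}  FIRST(A)={a}  FIRST(B)={c}  FIRST(C)={c}
round 2: — fixpoint
  FIRST(S)={a,c}  FIRST(A)={a}  FIRST(B)={c}  FIRST(C)={c}

FIRST(S) = ["a", "c"]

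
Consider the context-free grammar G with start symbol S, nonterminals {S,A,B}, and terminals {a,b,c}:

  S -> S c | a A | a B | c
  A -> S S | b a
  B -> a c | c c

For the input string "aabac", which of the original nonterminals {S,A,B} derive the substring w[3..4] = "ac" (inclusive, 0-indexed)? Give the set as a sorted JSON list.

Convert to CNF:
  S -> S T2 | T1 A | T1 B | c
  A -> S S | T0 T1
  B -> T1 T2 | T2 T2
  T0 -> b
  T1 -> a
  T2 -> c

Fill CYK table bottom-up (cells [i..j] with 3 ≤ i ≤ j ≤ 4 only):
  cell(3,3) a: {T1}  orig:{}
  cell(4,4) c: {S,T2}  orig:{S}
  cell(3,4) ac: {B}

Original NTs in T[3,4] deriving "ac": ["B"]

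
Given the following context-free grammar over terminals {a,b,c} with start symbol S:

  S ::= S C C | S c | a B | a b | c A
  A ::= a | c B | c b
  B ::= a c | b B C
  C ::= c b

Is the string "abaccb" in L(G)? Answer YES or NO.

CNF form of G:
  S -> S T0 | S X4 | T0 A | T2 B | T2 T1
  A -> T0 B | T0 T1 | a
  B -> T1 X3 | T2 T0
  C -> T0 T1
  T0 -> c
  T1 -> b
  T2 -> a
  X3 -> B C
  X4 -> C C

CYK fill:
  [0..0]={A,T2}  "a"  orig:{A}
  [1..1]={T1}  "b"  orig:{}
  [2..2]={A,T2}  "a"  orig:{A}
  [3..3]={T0}  "c"  orig:{}
  [4..4]={T0}  "c"  orig:{}
  [5..5]={T1}  "b"  orig:{}
  [0..1]={S}  "ab"
  [1..2]=∅  "ba"
  [2..3]={B}  "ac"
  [3..4]=∅  "cc"
  [4..5]={A,C}  "cb"
  [0..2]=∅  "aba"
  [1..3]=∅  "bac"
  [2..4]=∅  "acc"
  [3..5]={S}  "ccb"
  [0..3]=∅  "abac"
  [1..4]=∅  "bacc"
  [2..5]={X3}  "accb"  orig:{}
  [0..4]=∅  "abacc"
  [1..5]={B}  "baccb"
  [0..5]={S}  "abaccb"

S ∈ T[0,5] ⇒ YES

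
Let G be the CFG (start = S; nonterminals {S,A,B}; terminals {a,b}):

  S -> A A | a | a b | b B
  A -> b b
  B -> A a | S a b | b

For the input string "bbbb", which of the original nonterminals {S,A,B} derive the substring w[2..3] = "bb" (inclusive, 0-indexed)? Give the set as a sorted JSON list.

Convert to CNF:
  S -> A A | T0 B | T1 T0 | a
  A -> T0 T0
  B -> A T1 | S X2 | b
  T0 -> b
  T1 -> a
  X2 -> T1 T0

CYK table (by increasing span) (cells [i..j] with 2 ≤ i ≤ j ≤ 3 only):
  [2..2]={B,T0}  "b"  orig:{B}
  [3..3]={B,T0}  "b"  orig:{B}
  [2..3]={A,S}  "bb"

Original NTs in T[2,3] deriving "bb": ["A", "S"]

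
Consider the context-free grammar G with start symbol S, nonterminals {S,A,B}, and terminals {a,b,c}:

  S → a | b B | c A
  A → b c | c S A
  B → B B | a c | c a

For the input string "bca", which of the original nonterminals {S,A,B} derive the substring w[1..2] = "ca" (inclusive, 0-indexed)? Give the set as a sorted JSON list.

Convert to CNF:
  S -> T0 B | T1 A | a
  A -> T0 T1 | T1 X3
  B -> B B | T1 T2 | T2 T1
  T0 -> b
  T1 -> c
  T2 -> a
  X3 -> S A

CYK table (by increasing span) (cells [i..j] with 1 ≤ i ≤ j ≤ 2 only):
  cell(1,1) c: {T1}  orig:{}
  cell(2,2) a: {S,T2}  orig:{S}
  cell(1,2) ca: {B}

Original NTs in T[1,2] deriving "ca": ["B"]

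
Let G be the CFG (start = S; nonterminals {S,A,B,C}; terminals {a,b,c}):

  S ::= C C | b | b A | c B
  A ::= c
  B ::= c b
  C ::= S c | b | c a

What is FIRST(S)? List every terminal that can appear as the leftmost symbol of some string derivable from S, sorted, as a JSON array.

Compute FIRST by fixpoint:
[1]
  A via A→c: +{c}
  B via B→c b: +{c}
  C via C→b: +{b}
  C via C→c a: +{c}
  S via S→C C: +{b,c}
  FIRST[S]={b,c}  FIRST[A]={c}  FIRST[B]={c}  FIRST[C]={b,c}
[2] (no change)
  FIRST[S]={b,c}  FIRST[A]={c}  FIRST[B]={c}  FIRST[C]={b,c}

FIRST(S) = ["b", "c"]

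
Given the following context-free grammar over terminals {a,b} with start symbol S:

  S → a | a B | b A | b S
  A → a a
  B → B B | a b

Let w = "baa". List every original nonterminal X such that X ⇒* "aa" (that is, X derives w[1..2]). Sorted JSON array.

Convert to CNF:
  S -> T0 B | T1 A | T1 S | a
  A -> T0 T0
  B -> B B | T0 T1
  T0 -> a
  T1 -> b

Fill CYK table bottom-up (cells [i..j] with 1 ≤ i ≤ j ≤ 2 only):
  cell(1,1) a: {S,T0}  orig:{S}
  cell(2,2) a: {S,T0}  orig:{S}
  cell(1,2) aa: {A}

Original NTs in T[1,2] deriving "aa": ["A"]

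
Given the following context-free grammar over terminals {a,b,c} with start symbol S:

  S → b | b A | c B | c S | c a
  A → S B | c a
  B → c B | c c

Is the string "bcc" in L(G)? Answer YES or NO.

Convert to CNF:
  S -> T0 B | T0 S | T0 T1 | T2 A | b
  A -> S B | T0 T1
  B -> T0 B | T0 T0
  T0 -> c
  T1 -> a
  T2 -> b

CYK fill:
  [0..0]={S,T2}  "b"  orig:{S}
  [1..1]={T0}  "c"  orig:{}
  [2..2]={T0}  "c"  orig:{}
  [0..1]=∅  "bc"
  [1..2]={B}  "cc"
  [0..2]={A}  "bcc"

S ∉ T[0,2] ⇒ NO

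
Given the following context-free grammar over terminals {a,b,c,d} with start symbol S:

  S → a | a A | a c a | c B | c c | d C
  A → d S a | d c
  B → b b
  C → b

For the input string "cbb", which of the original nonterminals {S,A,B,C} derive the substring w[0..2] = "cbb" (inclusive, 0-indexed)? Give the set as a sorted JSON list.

CNF form of G:
  S -> T0 C | T1 A | T1 X5 | T2 B | T2 T2 | a
  A -> T0 T2 | T0 X4
  B -> T3 T3
  C -> b
  T0 -> d
  T1 -> a
  T2 -> c
  T3 -> b
  X4 -> S T1
  X5 -> T2 T1

CYK fill (cells [i..j] with 0 ≤ i ≤ j ≤ 2 only):
  T[0,0] 'c' = {T2}  orig:{}
  T[1,1] 'b' = {C,T3}  orig:{C}
  T[2,2] 'b' = {C,T3}  orig:{C}
  T[0,1] 'cb' = ∅
  T[1,2] 'bb' = {B}
  T[0,2] 'cbb' = {S}

Original NTs in T[0,2] deriving "cbb": ["S"]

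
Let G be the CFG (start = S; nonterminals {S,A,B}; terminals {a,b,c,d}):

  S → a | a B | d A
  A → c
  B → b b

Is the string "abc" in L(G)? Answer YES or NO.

CNF form of G:
  S -> T1 B | T2 A | a
  A -> c
  B -> T0 T0
  T0 -> b
  T1 -> a
  T2 -> d

CYK fill:
  cell(0,0) a: {S,T1}  orig:{S}
  cell(1,1) b: {T0}  orig:{}
  cell(2,2) c: {A}
  cell(0,1) ab: ∅
  cell(1,2) bc: ∅
  cell(0,2) abc: ∅

S ∉ T[0,2] ⇒ NO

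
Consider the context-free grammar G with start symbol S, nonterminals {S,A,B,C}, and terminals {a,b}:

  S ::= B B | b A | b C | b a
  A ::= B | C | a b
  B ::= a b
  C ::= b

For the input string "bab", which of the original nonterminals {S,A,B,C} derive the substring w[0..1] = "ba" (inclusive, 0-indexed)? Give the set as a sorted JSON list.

CNF form of G:
  S -> B B | T1 A | T1 C | T1 T0
  A -> T0 T1 | b
  B -> T0 T1
  C -> b
  T0 -> a
  T1 -> b

CYK fill, restricted to cells inside w[0..1]:
  [0..0]={A,C,T1}  "b"  orig:{A,C}
  [1..1]={T0}  "a"  orig:{}
  [0..1]={S}  "ba"

Original NTs in T[0,1] deriving "ba": ["S"]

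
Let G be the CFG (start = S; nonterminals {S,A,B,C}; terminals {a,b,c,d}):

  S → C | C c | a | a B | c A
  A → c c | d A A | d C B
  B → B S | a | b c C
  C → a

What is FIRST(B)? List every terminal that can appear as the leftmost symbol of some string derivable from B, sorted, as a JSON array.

FIRST sets, iterate to fixpoint:
pass 1:
  A via A→c c: +{c}
  A via A→d A A: +{d}
  B via B→a: +{a}
  B via B→b c C: +{b}
  C via C→a: +{a}
  S via S→C: +{a}
  S via S→c A: +{c}
  FIRST[S]={a,c}  FIRST[A]={c,d}  FIRST[B]={a,b}  FIRST[C]={a}
pass 2: (no change)
  FIRST[S]={a,c}  FIRST[A]={c,d}  FIRST[B]={a,b}  FIRST[C]={a}

FIRST(B) = ["a", "b"]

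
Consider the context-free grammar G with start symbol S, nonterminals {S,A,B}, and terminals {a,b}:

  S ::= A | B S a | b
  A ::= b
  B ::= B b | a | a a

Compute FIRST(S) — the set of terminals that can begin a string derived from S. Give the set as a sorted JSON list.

Compute FIRST by fixpoint:
iter 1:
  A via A→b: +{b}
  B via B→a: +{a}
  S via S→A: +{b}
  S via S→B S a: +{a}
  FIRST(S)={a,b}  FIRST(A)={b}  FIRST(B)={a}
iter 2: — fixpoint
  FIRST(S)={a,b}  FIRST(A)={b}  FIRST(B)={a}

FIRST(S) = ["a", "b"]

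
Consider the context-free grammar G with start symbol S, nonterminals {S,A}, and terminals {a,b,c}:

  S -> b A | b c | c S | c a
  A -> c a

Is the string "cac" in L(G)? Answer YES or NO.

Convert to CNF:
  S -> T0 S | T0 T1 | T2 A | T2 T0
  A -> T0 T1
  T0 -> c
  T1 -> a
  T2 -> b

CYK table (by increasing span):
  cell(0,0) c: {T0}  orig:{}
  cell(1,1) a: {T1}  orig:{}
  cell(2,2) c: {T0}  orig:{}
  cell(0,1) ca: {A,S}
  cell(1,2) ac: ∅
  cell(0,2) cac: ∅

S ∉ T[0,2] ⇒ NO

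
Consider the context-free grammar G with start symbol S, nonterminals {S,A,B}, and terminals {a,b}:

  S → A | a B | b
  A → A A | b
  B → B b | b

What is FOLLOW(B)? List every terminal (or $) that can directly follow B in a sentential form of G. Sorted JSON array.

FIRST sets, iterate to fixpoint:
round 1:
  A via A→b: +{b}
  B via B→b: +{b}
  S via S→A: +{b}
  S via S→a B: +{a}
  S: {a,b}  A: {b}  B: {b}
round 2: (no change)
  S: {a,b}  A: {b}  B: {b}

FOLLOW sets:
FOLLOW(S) := {$}
pass 1:
  A→A A: FOLLOW(A) ⊇ FIRST(A) = {b}; new: +{b}
  B→B b: FOLLOW(B) ⊇ FIRST(b) = {b}; new: +{b}
  S→A: FOLLOW(A) ⊇ FOLLOW(S) ⊇ {$}; new: +{$}
  S→a B: FOLLOW(B) ⊇ FOLLOW(S) ⊇ {$}; new: +{$}
  S: {$}  A: {$,b}  B: {$,b}
pass 2: — fixpoint
  S: {$}  A: {$,b}  B: {$,b}

FOLLOW(B) = ["$", "b"]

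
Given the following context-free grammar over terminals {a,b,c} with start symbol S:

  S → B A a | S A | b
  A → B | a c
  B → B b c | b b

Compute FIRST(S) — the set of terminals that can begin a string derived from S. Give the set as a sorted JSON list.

FIRST sets, iterate to fixpoint:
iter 1:
  A via A→a c: +{a}
  B via B→b b: +{b}
  S via S→B A a: +{b}
  S: {b}  A: {a}  B: {b}
iter 2:
  A via A→B: +{b}
  S: {b}  A: {a,b}  B: {b}
iter 3: (stable)
  S: {b}  A: {a,b}  B: {b}

FIRST(S) = ["b"]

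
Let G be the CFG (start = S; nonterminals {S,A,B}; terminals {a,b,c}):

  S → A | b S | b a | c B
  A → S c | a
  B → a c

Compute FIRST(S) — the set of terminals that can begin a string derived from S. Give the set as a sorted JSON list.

Compute FIRST by fixpoint:
pass 1:
  A via A→a: +{a}
  B via B→a c: +{a}
  S via S→A: +{a}
  S via S→b S: +{b}
  S via S→c B: +{c}
  FIRST(S)={a,b,c}  FIRST(A)={a}  FIRST(B)={a}
pass 2:
  A via A→S c: +{b,c}
  FIRST(S)={a,b,c}  FIRST(A)={a,b,c}  FIRST(B)={a}
pass 3: — fixpoint
  FIRST(S)={a,b,c}  FIRST(A)={a,b,c}  FIRST(B)={a}

FIRST(S) = ["a", "b", "c"]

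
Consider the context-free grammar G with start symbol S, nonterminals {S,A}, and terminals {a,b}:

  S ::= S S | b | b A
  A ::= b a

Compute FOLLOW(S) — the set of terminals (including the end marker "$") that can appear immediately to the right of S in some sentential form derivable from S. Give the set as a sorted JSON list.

FIRST sets, iterate to fixpoint:
round 1:
  A via A→b a: +{b}
  S via S→b: +{b}
  FIRST[S]={b}  FIRST[A]={b}
round 2: (no change)
  FIRST[S]={b}  FIRST[A]={b}

FOLLOW iteration:
FOLLOW(S) := {$}
[1]
  S→S S: FOLLOW(S) ⊇ FIRST(S) = {b}; new: +{b}
  S→b A: FOLLOW(A) ⊇ FOLLOW(S) ⊇ {$,b}; new: +{$,b}
  FOLLOW(S)={$,b}  FOLLOW(A)={$,b}
[2] done
  FOLLOW(S)={$,b}  FOLLOW(A)={$,b}

FOLLOW(S) = ["$", "b"]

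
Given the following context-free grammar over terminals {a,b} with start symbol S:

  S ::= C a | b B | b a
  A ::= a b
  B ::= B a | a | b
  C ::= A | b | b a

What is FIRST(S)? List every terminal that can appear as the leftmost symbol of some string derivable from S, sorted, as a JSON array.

FIRST sets, iterate to fixpoint:
pass 1:
  A via A→a b: +{a}
  B via B→a: +{a}
  B via B→b: +{b}
  C via C→A: +{a}
  C via C→b: +{b}
  S via S→C a: +{a,b}
  FIRST(S)={a,b}  FIRST(A)={a}  FIRST(B)={a,b}  FIRST(C)={a,b}
pass 2: (stable)
  FIRST(S)={a,b}  FIRST(A)={a}  FIRST(B)={a,b}  FIRST(C)={a,b}

FIRST(S) = ["a", "b"]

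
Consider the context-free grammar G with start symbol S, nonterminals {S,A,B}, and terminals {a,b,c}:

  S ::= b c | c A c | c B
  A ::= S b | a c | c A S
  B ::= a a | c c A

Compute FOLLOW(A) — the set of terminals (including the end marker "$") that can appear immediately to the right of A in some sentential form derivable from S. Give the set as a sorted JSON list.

FIRST iteration:
pass 1:
  A via A→a c: +{a}
  A via A→c A S: +{c}
  B via B→a a: +{a}
  B via B→c c A: +{c}
  S via S→b c: +{b}
  S via S→c A c: +{c}
  FIRST[S]={b,c}  FIRST[A]={a,c}  FIRST[B]={a,c}
pass 2:
  A via A→S b: +{b}
  FIRST[S]={b,c}  FIRST[A]={a,b,c}  FIRST[B]={a,c}
pass 3: done
  FIRST[S]={b,c}  FIRST[A]={a,b,c}  FIRST[B]={a,c}

FOLLOW iteration:
initialize: $ ∈ FOLLOW(S)
round 1:
  A→S b: FOLLOW(S) ⊇ FIRST(b) = {b}; new: +{b}
  A→c A S: FOLLOW(A) ⊇ FIRST(S) = {b,c}; new: +{b,c}
  A→c A S: FOLLOW(S) ⊇ FOLLOW(A) ⊇ {b,c}; new: +{c}
  S→c B: FOLLOW(B) ⊇ FOLLOW(S) ⊇ {$,b,c}; new: +{$,b,c}
  FOLLOW(S)={$,b,c}  FOLLOW(A)={b,c}  FOLLOW(B)={$,b,c}
round 2:
  B→c c A: FOLLOW(A) ⊇ FOLLOW(B) ⊇ {$,b,c}; new: +{$}
  FOLLOW(S)={$,b,c}  FOLLOW(A)={$,b,c}  FOLLOW(B)={$,b,c}
round 3: done
  FOLLOW(S)={$,b,c}  FOLLOW(A)={$,b,c}  FOLLOW(B)={$,b,c}

FOLLOW(A) = ["$", "b", "c"]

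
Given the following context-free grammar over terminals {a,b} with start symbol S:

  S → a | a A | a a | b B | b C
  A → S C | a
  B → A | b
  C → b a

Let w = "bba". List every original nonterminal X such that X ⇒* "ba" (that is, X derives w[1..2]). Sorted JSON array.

Convert to CNF:
  S -> T0 B | T0 C | T1 A | T1 T1 | a
  A -> S C | a
  B -> S C | a | b
  C -> T0 T1
  T0 -> b
  T1 -> a

CYK fill — only the sub-triangle for w[1..2]:
  cell(1,1) b: {B,T0}  orig:{B}
  cell(2,2) a: {A,B,S,T1}  orig:{A,B,S}
  cell(1,2) ba: {C,S}

Original NTs in T[1,2] deriving "ba": ["C", "S"]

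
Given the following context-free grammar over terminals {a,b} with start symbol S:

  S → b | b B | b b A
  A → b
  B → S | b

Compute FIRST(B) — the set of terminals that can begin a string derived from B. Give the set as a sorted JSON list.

FIRST sets, iterate to fixpoint:
iter 1:
  A via A→b: +{b}
  B via B→b: +{b}
  S via S→b: +{b}
  FIRST(S)={b}  FIRST(A)={b}  FIRST(B)={b}
iter 2: (no change)
  FIRST(S)={b}  FIRST(A)={b}  FIRST(B)={b}

FIRST(B) = ["b"]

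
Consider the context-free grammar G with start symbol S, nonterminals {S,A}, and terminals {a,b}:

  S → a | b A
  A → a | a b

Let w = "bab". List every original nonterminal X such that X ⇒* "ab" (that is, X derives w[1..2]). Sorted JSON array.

CNF form of G:
  S -> T1 A | a
  A -> T0 T1 | a
  T0 -> a
  T1 -> b

CYK fill (cells [i..j] with 1 ≤ i ≤ j ≤ 2 only):
  [1..1]={A,S,T0}  "a"  orig:{A,S}
  [2..2]={T1}  "b"  orig:{}
  [1..2]={A}  "ab"

Original NTs in T[1,2] deriving "ab": ["A"]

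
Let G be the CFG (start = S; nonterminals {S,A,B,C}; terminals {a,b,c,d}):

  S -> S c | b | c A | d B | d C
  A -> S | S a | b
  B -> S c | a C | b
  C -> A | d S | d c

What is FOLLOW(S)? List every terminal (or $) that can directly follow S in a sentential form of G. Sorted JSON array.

FIRST iteration:
round 1:
  A via A→b: +{b}
  B via B→a C: +{a}
  B via B→b: +{b}
  C via C→A: +{b}
  C via C→d S: +{d}
  S via S→b: +{b}
  S via S→c A: +{c}
  S via S→d B: +{d}
  FIRST(S)={b,c,d}  FIRST(A)={b}  FIRST(B)={a,b}  FIRST(C)={b,d}
round 2:
  A via A→S: +{c,d}
  B via B→S c: +{c,d}
  C via C→A: +{c}
  FIRST(S)={b,c,d}  FIRST(A)={b,c,d}  FIRST(B)={a,b,c,d}  FIRST(C)={b,c,d}
round 3: (no change)
  FIRST(S)={b,c,d}  FIRST(A)={b,c,d}  FIRST(B)={a,b,c,d}  FIRST(C)={b,c,d}

Compute FOLLOW by fixpoint:
seed FOLLOW(S) with $
round 1:
  A→S a: FOLLOW(S) ⊇ FIRST(a) = {a}; new: +{a}
  B→S c: FOLLOW(S) ⊇ FIRST(c) = {c}; new: +{c}
  S→c A: FOLLOW(A) ⊇ FOLLOW(S) ⊇ {$,a,c}; new: +{$,a,c}
  S→d B: FOLLOW(B) ⊇ FOLLOW(S) ⊇ {$,a,c}; new: +{$,a,c}
  S→d C: FOLLOW(C) ⊇ FOLLOW(S) ⊇ {$,a,c}; new: +{$,a,c}
  S: {$,a,c}  A: {$,a,c}  B: {$,a,c}  C: {$,a,c}
round 2: (stable)
  S: {$,a,c}  A: {$,a,c}  B: {$,a,c}  C: {$,a,c}

FOLLOW(S) = ["$", "a", "c"]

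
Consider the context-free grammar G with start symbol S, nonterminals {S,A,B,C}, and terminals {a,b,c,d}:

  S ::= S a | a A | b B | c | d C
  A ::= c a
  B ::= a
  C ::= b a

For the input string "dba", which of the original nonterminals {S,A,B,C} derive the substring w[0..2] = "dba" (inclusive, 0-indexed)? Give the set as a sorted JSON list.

CNF form of G:
  S -> S T1 | T1 A | T2 B | T3 C | c
  A -> T0 T1
  B -> a
  C -> T2 T1
  T0 -> c
  T1 -> a
  T2 -> b
  T3 -> d

CYK table (by increasing span), restricted to cells inside w[0..2]:
  T[0,0] 'd' = {T3}  orig:{}
  T[1,1] 'b' = {T2}  orig:{}
  T[2,2] 'a' = {B,T1}  orig:{B}
  T[0,1] 'db' = ∅
  T[1,2] 'ba' = {C,S}
  T[0,2] 'dba' = {S}

Original NTs in T[0,2] deriving "dba": ["S"]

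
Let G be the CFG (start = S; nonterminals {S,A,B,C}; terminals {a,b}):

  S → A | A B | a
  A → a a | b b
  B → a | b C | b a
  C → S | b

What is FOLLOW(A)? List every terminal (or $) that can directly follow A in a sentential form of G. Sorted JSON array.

FIRST iteration:
pass 1:
  A via A→a a: +{a}
  A via A→b b: +{b}
  B via B→a: +{a}
  B via B→b C: +{b}
  C via C→b: +{b}
  S via S→A: +{a,b}
  FIRST(S)={a,b}  FIRST(A)={a,b}  FIRST(B)={a,b}  FIRST(C)={b}
pass 2:
  C via C→S: +{a}
  FIRST(S)={a,b}  FIRST(A)={a,b}  FIRST(B)={a,b}  FIRST(C)={a,b}
pass 3: done
  FIRST(S)={a,b}  FIRST(A)={a,b}  FIRST(B)={a,b}  FIRST(C)={a,b}

FOLLOW sets:
FOLLOW(S) := {$}
round 1:
  S→A: FOLLOW(A) ⊇ FOLLOW(S) ⊇ {$}; new: +{$}
  S→A B: FOLLOW(A) ⊇ FIRST(B) = {a,b}; new: +{a,b}
  S→A B: FOLLOW(B) ⊇ FOLLOW(S) ⊇ {$}; new: +{$}
  FOLLOW[S]={$}  FOLLOW[A]={$,a,b}  FOLLOW[B]={$}  FOLLOW[C]={}
round 2:
  B→b C: FOLLOW(C) ⊇ FOLLOW(B) ⊇ {$}; new: +{$}
  FOLLOW[S]={$}  FOLLOW[A]={$,a,b}  FOLLOW[B]={$}  FOLLOW[C]={$}
round 3: — fixpoint
  FOLLOW[S]={$}  FOLLOW[A]={$,a,b}  FOLLOW[B]={$}  FOLLOW[C]={$}

FOLLOW(A) = ["$", "a", "b"]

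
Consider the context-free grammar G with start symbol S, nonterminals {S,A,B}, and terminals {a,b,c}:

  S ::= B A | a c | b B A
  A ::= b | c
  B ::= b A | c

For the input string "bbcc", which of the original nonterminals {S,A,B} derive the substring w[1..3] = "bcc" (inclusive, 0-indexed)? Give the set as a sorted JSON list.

CNF form of G:
  S -> B A | T0 X3 | T1 T2
  A -> b | c
  B -> T0 A | c
  T0 -> b
  T1 -> a
  T2 -> c
  X3 -> B A

Fill CYK table bottom-up, restricted to cells inside w[1..3]:
  T[1,1] 'b' = {A,T0}  orig:{A}
  T[2,2] 'c' = {A,B,T2}  orig:{A,B}
  T[3,3] 'c' = {A,B,T2}  orig:{A,B}
  T[1,2] 'bc' = {B}
  T[2,3] 'cc' = {S,X3}  orig:{S}
  T[1,3] 'bcc' = {S,X3}  orig:{S}

Original NTs in T[1,3] deriving "bcc": ["S"]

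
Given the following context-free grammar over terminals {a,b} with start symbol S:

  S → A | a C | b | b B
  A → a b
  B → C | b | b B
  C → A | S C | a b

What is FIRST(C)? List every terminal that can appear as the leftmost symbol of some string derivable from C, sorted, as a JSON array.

FIRST sets, iterate to fixpoint:
[1]
  A via A→a b: +{a}
  B via B→b: +{b}
  C via C→A: +{a}
  S via S→A: +{a}
  S via S→b: +{b}
  FIRST(S)={a,b}  FIRST(A)={a}  FIRST(B)={b}  FIRST(C)={a}
[2]
  B via B→C: +{a}
  C via C→S C: +{b}
  FIRST(S)={a,b}  FIRST(A)={a}  FIRST(B)={a,b}  FIRST(C)={a,b}
[3] (stable)
  FIRST(S)={a,b}  FIRST(A)={a}  FIRST(B)={a,b}  FIRST(C)={a,b}

FIRST(C) = ["a", "b"]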